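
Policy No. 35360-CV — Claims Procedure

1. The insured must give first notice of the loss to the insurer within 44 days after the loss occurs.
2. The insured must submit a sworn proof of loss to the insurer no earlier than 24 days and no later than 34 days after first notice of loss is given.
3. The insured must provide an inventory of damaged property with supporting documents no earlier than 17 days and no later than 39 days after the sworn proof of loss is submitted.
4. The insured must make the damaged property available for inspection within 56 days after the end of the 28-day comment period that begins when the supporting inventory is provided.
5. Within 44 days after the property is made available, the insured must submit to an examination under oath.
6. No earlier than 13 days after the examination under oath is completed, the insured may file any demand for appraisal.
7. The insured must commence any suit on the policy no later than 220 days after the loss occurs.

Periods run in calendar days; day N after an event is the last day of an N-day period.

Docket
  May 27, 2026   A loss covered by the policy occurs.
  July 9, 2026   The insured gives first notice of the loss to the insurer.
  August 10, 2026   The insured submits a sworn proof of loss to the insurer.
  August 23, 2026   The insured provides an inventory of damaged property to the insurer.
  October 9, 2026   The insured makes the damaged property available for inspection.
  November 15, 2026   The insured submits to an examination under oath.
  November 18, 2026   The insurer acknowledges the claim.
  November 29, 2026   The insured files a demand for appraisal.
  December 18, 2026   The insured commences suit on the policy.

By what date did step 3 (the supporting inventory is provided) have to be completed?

September 18, 2026

Step 3 runs from August 10, 2026, when the sworn proof of loss is submitted. The window is 17–39 days after August 10, 2026; it closes on September 18, 2026.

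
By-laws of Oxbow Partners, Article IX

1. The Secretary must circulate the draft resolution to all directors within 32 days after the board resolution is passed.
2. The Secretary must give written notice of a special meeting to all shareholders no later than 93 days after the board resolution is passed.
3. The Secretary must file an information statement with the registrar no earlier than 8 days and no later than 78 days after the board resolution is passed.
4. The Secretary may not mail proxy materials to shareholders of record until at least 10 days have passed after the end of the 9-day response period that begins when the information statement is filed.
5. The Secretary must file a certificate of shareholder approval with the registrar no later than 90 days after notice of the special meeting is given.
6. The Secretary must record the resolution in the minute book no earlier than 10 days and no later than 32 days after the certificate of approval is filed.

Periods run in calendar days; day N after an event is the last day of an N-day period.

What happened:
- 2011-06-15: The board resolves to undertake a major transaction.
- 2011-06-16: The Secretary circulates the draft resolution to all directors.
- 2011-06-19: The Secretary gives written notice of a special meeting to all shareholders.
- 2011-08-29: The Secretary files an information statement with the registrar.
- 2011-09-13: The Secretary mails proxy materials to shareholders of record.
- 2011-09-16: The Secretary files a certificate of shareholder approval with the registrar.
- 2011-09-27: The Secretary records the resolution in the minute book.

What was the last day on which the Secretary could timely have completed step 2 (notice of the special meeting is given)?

Step 2 runs from 2011-06-15, when the board resolution is passed. 93 days after 2011-06-15 is 2011-09-16.

2011-09-16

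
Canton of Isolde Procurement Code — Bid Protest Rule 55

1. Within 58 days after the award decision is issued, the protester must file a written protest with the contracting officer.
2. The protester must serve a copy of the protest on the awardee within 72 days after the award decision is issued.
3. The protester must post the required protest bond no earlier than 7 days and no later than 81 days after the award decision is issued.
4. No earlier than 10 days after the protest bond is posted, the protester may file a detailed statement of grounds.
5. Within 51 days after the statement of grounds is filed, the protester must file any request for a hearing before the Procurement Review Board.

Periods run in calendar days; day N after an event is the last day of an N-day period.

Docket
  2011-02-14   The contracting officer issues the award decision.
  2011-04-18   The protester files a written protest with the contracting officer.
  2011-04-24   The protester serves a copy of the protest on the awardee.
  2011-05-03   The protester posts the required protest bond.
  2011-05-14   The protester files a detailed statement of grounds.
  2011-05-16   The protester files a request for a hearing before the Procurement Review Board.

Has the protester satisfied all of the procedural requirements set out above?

No

(1) due by 2011-02-14 + 58 days = 2011-04-13; not done until 2011-04-18, 5 days after the deadline.
Later steps need not be reached.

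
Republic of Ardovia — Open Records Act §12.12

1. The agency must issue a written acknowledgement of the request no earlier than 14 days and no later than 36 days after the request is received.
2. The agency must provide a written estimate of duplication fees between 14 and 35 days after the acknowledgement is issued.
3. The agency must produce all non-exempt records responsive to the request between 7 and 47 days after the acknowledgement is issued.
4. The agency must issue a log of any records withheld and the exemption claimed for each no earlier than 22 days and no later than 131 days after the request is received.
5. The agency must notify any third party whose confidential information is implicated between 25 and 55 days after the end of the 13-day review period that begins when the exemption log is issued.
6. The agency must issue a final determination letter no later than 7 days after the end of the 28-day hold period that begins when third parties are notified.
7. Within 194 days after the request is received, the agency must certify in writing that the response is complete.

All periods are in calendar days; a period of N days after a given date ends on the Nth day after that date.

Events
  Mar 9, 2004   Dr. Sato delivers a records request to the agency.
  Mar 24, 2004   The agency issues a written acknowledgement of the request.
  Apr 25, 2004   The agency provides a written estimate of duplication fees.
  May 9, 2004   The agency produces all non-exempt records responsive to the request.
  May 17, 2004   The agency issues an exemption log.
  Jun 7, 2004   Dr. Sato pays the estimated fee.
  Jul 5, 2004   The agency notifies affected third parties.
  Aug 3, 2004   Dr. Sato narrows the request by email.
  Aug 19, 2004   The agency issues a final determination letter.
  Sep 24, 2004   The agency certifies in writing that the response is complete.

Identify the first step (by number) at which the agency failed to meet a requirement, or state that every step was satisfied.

Step 1: the window is 14–36 days after Mar 9, 2004 (when the request is received), so Mar 23, 2004 through Apr 14, 2004; done Mar 24, 2004 — within the window.
Step 2: the window is 14–35 days after Mar 24, 2004 (when the acknowledgement is issued), so Apr 7, 2004 through Apr 28, 2004; done Apr 25, 2004 — within the window.
Step 3: the window is 7–47 days after Mar 24, 2004 (when the acknowledgement is issued), so Mar 31, 2004 through May 10, 2004; May 9, 2004 falls inside that range.
Step 4: the window is 22–131 days after Mar 9, 2004 (when the request is received), so Mar 31, 2004 through Jul 18, 2004; done May 17, 2004, which is between those dates.
Step 5: the window is 25–55 days after May 30, 2004 (end of the 13-day review period, which began when the exemption log is issued on May 17, 2004), so Jun 24, 2004 through Jul 24, 2004; done Jul 5, 2004 — within the window.
Step 6: 7 days after Aug 2, 2004 (end of the 28-day hold period, which began when third parties are notified on Jul 5, 2004) is Aug 9, 2004; Aug 19, 2004 misses that deadline by 10 days.

Step 6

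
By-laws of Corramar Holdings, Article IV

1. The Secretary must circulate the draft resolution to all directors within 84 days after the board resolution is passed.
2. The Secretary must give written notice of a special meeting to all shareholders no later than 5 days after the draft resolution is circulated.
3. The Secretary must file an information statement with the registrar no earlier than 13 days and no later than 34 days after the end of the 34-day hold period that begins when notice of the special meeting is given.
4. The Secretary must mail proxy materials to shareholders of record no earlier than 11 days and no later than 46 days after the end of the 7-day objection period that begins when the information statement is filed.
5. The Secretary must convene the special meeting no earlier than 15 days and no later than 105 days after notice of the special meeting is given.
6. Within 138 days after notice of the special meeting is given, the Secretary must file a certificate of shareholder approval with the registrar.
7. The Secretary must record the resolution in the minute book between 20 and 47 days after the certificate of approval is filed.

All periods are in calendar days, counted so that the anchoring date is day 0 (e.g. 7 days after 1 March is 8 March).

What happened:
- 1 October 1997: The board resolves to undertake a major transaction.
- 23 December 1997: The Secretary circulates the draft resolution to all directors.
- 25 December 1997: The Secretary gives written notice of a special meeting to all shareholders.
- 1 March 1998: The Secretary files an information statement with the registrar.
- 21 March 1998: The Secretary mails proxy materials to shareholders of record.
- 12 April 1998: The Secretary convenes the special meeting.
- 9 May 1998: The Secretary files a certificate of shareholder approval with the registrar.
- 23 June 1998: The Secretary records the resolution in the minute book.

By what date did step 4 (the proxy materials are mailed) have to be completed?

The information statement is filed on 1 March 1998; the 7-day objection period therefore ends 8 March 1998, and step 4 runs from that date. The window is 11–46 days after 8 March 1998; it closes on 23 April 1998.

23 April 1998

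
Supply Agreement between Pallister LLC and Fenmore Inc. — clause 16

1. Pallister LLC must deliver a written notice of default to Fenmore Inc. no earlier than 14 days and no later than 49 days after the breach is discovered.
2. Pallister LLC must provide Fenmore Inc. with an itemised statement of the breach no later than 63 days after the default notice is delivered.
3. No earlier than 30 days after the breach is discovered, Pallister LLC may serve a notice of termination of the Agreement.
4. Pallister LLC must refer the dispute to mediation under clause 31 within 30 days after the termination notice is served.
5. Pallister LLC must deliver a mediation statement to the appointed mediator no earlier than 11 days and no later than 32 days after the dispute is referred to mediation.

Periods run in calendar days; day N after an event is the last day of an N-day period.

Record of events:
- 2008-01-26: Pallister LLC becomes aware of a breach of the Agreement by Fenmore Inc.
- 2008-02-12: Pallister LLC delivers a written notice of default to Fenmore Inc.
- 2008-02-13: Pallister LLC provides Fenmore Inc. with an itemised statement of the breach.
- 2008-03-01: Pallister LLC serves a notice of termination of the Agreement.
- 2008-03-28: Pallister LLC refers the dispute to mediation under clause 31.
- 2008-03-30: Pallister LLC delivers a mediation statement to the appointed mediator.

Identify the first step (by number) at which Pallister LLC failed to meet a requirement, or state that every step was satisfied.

Step 5

Step 1: the window is 14–49 days after 2008-01-26 (when the breach is discovered), so 2008-02-09 through 2008-03-15; done 2008-02-12 — within the window.
Step 2: 63 days after 2008-02-12 (when the default notice is delivered) is 2008-04-15; 2008-02-13 is within that limit.
Step 3: the earliest permitted date is 30 days after 2008-01-26 (when the breach is discovered), i.e. 2008-02-25; done 2008-03-01 — permitted.
Step 4: 30 days after 2008-03-01 (when the termination notice is served) is 2008-03-31; done 2008-03-28 — timely.
Step 5: the window is 11–32 days after 2008-03-28 (when the dispute is referred to mediation), so 2008-04-08 through 2008-04-29; 2008-03-30 is 9 days too early.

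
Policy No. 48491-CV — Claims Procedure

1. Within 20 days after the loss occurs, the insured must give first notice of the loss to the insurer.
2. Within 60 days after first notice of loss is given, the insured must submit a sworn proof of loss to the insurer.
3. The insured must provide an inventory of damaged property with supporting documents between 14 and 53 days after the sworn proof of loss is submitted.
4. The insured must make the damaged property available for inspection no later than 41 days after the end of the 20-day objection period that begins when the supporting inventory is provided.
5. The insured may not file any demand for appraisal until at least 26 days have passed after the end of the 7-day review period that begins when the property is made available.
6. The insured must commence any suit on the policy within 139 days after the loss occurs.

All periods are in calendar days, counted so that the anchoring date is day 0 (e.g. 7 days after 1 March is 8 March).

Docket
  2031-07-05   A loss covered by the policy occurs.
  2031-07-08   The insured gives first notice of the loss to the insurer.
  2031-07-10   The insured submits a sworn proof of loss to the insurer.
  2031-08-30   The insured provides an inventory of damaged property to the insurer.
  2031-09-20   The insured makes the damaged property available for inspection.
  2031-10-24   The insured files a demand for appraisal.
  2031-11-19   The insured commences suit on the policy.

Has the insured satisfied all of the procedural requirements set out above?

Yes

Step 1 — counting 20 days from 2031-07-05 (when the loss occurs) gives a deadline of 2031-07-25; done 2031-07-08 — timely.
Step 2 — counting 60 days from 2031-07-08 (when first notice of loss is given) gives a deadline of 2031-09-06; done 2031-07-10 — timely.
Step 3 — 14 and 53 days from 2031-07-10 (when the sworn proof of loss is submitted) are 2031-07-24 and 2031-09-01 respectively; done 2031-08-30, which is between those dates.
Step 4 — counting 41 days from 2031-09-19 (end of the 20-day objection period, which began when the supporting inventory is provided on 2031-08-30) gives a deadline of 2031-10-30; done 2031-09-20 — timely.
Step 5 — must wait 26 days from 2031-09-27 (end of the 7-day review period, which began when the property is made available on 2031-09-20), so not before 2031-10-23; 2031-10-24 is on or after that date.
Step 6 — counting 139 days from 2031-07-05 (when the loss occurs) gives a deadline of 2031-11-21; done 2031-11-19 — timely.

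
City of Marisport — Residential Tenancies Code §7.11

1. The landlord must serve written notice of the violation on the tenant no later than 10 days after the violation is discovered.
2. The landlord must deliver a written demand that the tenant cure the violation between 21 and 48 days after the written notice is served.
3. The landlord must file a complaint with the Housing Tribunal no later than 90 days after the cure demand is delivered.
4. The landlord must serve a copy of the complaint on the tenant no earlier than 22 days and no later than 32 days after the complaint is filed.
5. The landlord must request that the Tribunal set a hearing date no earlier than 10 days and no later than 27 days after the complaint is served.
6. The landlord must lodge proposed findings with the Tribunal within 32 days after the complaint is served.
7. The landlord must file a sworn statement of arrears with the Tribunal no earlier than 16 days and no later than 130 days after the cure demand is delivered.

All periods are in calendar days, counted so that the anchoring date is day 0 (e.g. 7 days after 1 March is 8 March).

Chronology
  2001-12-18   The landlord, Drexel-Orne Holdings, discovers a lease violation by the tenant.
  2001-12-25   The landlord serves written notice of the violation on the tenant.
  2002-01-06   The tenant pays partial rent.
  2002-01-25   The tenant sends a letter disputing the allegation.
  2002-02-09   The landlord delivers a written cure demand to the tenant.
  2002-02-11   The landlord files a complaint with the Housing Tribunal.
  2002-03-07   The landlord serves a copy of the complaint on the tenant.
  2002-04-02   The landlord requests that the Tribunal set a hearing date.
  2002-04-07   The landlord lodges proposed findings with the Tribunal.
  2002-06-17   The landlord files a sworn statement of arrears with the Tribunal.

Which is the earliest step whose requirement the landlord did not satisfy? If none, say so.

None — every step was satisfied

Step 1 — counting 10 days from 2001-12-18 (when the violation is discovered) gives a deadline of 2001-12-28; done 2001-12-25 — timely.
Step 2 — 21 and 48 days from 2001-12-25 (when the written notice is served) are 2002-01-15 and 2002-02-11 respectively; done 2002-02-09 — within the window.
Step 3 — counting 90 days from 2002-02-09 (when the cure demand is delivered) gives a deadline of 2002-05-10; 2002-02-11 is within that limit.
Step 4 — 22 and 32 days from 2002-02-11 (when the complaint is filed) are 2002-03-05 and 2002-03-15 respectively; done 2002-03-07 — within the window.
Step 5 — 10 and 27 days from 2002-03-07 (when the complaint is served) are 2002-03-17 and 2002-04-03 respectively; done 2002-04-02, which is between those dates.
Step 6 — counting 32 days from 2002-03-07 (when the complaint is served) gives a deadline of 2002-04-08; 2002-04-07 is within that limit.
Step 7 — 16 and 130 days from 2002-02-09 (when the cure demand is delivered) are 2002-02-25 and 2002-06-19 respectively; 2002-06-17 falls inside that range.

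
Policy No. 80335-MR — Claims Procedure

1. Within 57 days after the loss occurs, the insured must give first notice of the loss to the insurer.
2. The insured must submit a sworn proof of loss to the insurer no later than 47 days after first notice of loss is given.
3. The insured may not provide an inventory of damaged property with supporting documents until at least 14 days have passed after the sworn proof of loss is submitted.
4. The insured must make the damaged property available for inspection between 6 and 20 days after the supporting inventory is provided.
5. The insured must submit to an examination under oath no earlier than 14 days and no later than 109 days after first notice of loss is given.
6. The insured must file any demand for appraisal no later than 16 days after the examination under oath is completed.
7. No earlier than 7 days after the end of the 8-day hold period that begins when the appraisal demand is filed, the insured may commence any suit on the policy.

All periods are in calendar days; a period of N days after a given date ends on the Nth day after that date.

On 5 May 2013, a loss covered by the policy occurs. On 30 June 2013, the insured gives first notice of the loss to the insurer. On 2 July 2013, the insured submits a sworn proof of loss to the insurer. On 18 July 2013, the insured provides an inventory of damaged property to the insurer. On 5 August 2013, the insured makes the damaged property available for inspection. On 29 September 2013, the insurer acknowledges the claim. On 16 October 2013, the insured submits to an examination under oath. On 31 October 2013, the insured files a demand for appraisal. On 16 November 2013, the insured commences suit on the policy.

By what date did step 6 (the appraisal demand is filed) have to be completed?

1 November 2013

Step 6 runs from 16 October 2013, when the examination under oath is completed. 16 days after 16 October 2013 is 1 November 2013.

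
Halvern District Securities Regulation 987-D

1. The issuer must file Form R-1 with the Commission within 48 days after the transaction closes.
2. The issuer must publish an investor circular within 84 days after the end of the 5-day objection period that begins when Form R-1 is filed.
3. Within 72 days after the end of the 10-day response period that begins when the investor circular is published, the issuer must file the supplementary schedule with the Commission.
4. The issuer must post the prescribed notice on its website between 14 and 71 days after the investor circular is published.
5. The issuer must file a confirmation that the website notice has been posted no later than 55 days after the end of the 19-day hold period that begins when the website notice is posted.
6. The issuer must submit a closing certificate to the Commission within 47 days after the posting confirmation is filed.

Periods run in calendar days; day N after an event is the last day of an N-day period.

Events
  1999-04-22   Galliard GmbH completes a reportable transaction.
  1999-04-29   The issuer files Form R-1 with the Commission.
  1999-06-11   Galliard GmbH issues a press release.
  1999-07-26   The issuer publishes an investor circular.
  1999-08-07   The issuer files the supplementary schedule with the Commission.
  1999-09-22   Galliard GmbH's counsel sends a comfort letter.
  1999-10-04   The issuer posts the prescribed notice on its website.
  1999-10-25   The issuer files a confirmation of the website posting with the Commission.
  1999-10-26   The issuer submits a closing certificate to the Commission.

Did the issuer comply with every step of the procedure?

Yes

(1) due by 1999-04-22 + 48 days = 1999-06-09; completed 1999-04-29, before the deadline.
(2) due by 1999-05-04 + 84 days = 1999-07-27; 1999-07-26 is within that limit.
(3) due by 1999-08-05 + 72 days = 1999-10-16; completed 1999-08-07, before the deadline.
(4) the permitted window runs from 1999-07-26 + 14 = 1999-08-09 to 1999-07-26 + 71 = 1999-10-05; done 1999-10-04 — within the window.
(5) due by 1999-10-23 + 55 days = 1999-12-17; completed 1999-10-25, before the deadline.
(6) due by 1999-10-25 + 47 days = 1999-12-11; completed 1999-10-26, before the deadline.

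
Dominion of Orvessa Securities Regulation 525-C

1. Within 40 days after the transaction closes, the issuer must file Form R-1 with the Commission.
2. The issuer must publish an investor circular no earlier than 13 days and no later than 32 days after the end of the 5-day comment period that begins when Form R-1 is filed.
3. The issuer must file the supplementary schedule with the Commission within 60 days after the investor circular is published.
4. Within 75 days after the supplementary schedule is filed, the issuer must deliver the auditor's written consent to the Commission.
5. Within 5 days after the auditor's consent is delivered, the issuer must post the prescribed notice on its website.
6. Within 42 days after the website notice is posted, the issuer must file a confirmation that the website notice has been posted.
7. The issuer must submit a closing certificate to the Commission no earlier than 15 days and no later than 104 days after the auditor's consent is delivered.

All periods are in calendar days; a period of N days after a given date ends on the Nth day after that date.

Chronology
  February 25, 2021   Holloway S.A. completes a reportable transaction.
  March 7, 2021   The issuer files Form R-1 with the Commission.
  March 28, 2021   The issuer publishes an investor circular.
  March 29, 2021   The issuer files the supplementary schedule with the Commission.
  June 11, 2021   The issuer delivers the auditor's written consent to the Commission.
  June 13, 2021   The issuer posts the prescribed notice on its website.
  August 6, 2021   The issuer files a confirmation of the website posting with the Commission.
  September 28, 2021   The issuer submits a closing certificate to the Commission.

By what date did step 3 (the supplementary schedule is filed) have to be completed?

May 27, 2021

Step 3 runs from March 28, 2021, when the investor circular is published. 60 days after March 28, 2021 is May 27, 2021.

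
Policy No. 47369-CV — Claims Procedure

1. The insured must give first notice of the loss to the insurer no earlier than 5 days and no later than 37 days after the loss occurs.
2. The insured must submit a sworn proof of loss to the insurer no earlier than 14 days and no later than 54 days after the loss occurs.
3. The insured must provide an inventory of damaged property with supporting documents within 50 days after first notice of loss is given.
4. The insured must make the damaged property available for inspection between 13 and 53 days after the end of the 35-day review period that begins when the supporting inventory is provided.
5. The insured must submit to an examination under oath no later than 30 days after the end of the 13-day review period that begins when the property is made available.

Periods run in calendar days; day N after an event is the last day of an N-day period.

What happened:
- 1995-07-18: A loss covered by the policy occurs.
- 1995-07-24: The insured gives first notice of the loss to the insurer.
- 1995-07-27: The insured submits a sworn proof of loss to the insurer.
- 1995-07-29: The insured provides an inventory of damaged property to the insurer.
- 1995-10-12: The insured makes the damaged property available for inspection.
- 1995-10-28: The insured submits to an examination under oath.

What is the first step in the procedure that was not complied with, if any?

Step 2

Step 1 — 5 and 37 days from 1995-07-18 (when the loss occurs) are 1995-07-23 and 1995-08-24 respectively; 1995-07-24 falls inside that range.
Step 2 — 14 and 54 days from 1995-07-18 (when the loss occurs) are 1995-08-01 and 1995-09-10 respectively; 1995-07-27 is 5 days too early.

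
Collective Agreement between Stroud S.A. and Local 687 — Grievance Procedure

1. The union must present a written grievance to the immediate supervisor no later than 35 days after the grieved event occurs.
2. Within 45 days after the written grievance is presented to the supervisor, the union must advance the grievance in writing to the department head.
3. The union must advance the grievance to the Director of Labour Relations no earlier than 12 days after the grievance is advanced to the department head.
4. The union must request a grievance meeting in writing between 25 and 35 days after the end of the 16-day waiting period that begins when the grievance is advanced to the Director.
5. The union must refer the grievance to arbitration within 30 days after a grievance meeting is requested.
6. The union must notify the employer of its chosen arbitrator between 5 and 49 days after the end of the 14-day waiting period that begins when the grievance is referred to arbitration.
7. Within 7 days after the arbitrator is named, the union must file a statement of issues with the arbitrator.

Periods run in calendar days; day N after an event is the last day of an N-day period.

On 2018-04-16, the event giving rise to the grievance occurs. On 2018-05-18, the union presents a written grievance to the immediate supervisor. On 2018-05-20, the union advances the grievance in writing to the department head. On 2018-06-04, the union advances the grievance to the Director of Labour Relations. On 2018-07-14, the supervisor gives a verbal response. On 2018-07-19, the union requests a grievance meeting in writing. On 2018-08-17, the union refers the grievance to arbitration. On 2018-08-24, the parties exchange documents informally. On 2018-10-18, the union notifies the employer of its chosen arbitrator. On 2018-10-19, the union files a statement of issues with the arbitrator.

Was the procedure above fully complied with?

Step 1 — counting 35 days from 2018-04-16 (when the grieved event occurs) gives a deadline of 2018-05-21; 2018-05-18 is within that limit.
Step 2 — counting 45 days from 2018-05-18 (when the written grievance is presented to the supervisor) gives a deadline of 2018-07-02; completed 2018-05-20, before the deadline.
Step 3 — must wait 12 days from 2018-05-20 (when the grievance is advanced to the department head), so not before 2018-06-01; 2018-06-04 is on or after that date.
Step 4 — 25 and 35 days from 2018-06-20 (end of the 16-day waiting period, which began when the grievance is advanced to the Director on 2018-06-04) are 2018-07-15 and 2018-07-25 respectively; done 2018-07-19 — within the window.
Step 5 — counting 30 days from 2018-07-19 (when a grievance meeting is requested) gives a deadline of 2018-08-18; done 2018-08-17 — timely.
Step 6 — 5 and 49 days from 2018-08-31 (end of the 14-day waiting period, which began when the grievance is referred to arbitration on 2018-08-17) are 2018-09-05 and 2018-10-19 respectively; done 2018-10-18 — within the window.
Step 7 — counting 7 days from 2018-10-18 (when the arbitrator is named) gives a deadline of 2018-10-25; completed 2018-10-19, before the deadline.

Yes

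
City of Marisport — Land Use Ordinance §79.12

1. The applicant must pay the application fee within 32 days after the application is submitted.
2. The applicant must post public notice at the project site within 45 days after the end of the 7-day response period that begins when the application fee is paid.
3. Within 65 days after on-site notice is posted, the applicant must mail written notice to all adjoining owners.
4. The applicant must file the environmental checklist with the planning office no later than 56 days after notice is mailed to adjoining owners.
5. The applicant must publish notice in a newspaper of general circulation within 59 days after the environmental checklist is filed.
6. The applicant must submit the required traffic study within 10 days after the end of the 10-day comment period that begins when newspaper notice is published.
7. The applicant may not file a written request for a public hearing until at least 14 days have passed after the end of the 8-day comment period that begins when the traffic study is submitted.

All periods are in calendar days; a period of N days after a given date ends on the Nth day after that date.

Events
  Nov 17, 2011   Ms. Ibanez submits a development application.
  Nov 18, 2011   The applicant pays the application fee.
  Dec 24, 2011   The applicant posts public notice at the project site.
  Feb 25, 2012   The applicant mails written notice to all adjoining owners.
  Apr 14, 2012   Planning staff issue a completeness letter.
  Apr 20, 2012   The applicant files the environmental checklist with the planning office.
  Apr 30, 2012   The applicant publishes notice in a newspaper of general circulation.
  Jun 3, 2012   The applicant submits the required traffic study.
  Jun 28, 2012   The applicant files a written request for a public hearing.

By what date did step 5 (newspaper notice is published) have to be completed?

Step 5 runs from Apr 20, 2012, when the environmental checklist is filed. 59 days after Apr 20, 2012 is Jun 18, 2012.

Jun 18, 2012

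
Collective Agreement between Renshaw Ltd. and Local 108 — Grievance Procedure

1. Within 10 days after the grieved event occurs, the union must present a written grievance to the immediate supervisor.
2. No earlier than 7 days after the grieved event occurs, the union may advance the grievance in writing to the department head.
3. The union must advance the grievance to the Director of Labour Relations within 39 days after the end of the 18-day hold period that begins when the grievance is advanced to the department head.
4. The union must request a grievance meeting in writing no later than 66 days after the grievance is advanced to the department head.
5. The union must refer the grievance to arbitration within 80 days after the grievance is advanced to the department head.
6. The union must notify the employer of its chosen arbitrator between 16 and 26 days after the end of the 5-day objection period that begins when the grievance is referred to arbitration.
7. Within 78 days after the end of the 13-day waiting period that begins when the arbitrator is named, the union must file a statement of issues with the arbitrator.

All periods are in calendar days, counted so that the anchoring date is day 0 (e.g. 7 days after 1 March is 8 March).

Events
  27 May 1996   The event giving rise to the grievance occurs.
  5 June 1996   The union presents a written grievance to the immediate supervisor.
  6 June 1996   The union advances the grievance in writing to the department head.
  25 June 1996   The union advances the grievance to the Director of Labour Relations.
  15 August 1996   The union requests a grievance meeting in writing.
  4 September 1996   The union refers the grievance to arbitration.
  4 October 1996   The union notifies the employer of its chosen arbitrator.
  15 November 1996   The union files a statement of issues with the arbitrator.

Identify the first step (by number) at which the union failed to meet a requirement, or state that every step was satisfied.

Step 1: 10 days after 27 May 1996 (when the grieved event occurs) is 6 June 1996; completed 5 June 1996, before the deadline.
Step 2: the earliest permitted date is 7 days after 27 May 1996 (when the grieved event occurs), i.e. 3 June 1996; done 6 June 1996, after the minimum wait.
Step 3: 39 days after 24 June 1996 (end of the 18-day hold period, which began when the grievance is advanced to the department head on 6 June 1996) is 2 August 1996; completed 25 June 1996, before the deadline.
Step 4: 66 days after 6 June 1996 (when the grievance is advanced to the department head) is 11 August 1996; 15 August 1996 misses that deadline by 4 days.

Step 4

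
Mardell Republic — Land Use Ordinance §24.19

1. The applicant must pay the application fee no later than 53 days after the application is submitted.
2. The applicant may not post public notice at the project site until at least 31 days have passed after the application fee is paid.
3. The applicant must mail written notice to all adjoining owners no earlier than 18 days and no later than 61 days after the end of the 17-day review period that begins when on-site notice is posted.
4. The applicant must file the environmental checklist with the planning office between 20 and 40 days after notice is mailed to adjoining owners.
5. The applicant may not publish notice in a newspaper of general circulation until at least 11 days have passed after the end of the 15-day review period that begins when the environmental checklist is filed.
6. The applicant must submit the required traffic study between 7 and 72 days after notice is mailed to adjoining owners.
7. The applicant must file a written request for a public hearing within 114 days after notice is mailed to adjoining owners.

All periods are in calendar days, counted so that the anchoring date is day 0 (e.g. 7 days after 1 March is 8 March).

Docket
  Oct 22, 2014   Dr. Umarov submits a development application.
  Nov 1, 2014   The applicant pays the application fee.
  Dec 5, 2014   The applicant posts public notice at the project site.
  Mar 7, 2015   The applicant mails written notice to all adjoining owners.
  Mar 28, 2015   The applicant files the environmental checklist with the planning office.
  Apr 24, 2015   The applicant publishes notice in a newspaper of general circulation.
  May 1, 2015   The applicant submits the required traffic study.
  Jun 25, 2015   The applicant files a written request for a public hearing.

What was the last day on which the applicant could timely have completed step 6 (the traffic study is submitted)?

Step 6 runs from Mar 7, 2015, when notice is mailed to adjoining owners. The window is 7–72 days after Mar 7, 2015; it closes on May 18, 2015.

May 18, 2015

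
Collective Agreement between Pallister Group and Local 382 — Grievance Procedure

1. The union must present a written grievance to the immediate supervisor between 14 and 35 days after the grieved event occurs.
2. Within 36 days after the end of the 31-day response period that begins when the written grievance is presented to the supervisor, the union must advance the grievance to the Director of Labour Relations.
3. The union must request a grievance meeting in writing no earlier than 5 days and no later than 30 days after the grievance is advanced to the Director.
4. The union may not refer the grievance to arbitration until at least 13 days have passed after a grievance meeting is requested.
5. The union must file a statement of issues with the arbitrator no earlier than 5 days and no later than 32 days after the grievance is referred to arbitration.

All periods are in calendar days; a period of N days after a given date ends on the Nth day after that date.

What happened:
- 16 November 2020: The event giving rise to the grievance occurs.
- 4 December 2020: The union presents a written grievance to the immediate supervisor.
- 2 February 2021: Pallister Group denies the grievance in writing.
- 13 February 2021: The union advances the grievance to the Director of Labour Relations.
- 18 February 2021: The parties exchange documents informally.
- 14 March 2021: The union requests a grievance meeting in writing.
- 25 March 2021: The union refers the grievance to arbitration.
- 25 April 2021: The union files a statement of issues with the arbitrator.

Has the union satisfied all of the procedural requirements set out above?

No

Step 1: the window is 14–35 days after 16 November 2020 (when the grieved event occurs), so 30 November 2020 through 21 December 2020; done 4 December 2020, which is between those dates.
Step 2: 36 days after 4 January 2021 (end of the 31-day response period, which began when the written grievance is presented to the supervisor on 4 December 2020) is 9 February 2021; 13 February 2021 misses that deadline by 4 days.
The procedure was therefore not followed at step 2.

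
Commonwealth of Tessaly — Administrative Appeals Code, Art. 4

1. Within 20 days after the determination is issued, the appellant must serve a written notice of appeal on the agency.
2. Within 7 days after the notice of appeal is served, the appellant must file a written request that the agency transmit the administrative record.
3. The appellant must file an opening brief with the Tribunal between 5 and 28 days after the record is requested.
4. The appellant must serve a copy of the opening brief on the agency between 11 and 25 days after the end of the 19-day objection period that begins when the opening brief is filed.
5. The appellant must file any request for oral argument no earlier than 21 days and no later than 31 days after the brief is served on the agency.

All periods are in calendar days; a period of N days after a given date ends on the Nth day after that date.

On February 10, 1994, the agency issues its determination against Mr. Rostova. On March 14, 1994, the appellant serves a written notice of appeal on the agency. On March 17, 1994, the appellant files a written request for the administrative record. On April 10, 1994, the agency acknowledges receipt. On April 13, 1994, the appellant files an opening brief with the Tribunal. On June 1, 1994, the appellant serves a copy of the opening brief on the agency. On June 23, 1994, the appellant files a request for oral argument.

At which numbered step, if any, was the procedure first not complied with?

Step 1

(1) due by February 10, 1994 + 20 days = March 2, 1994; March 14, 1994 misses that deadline by 12 days.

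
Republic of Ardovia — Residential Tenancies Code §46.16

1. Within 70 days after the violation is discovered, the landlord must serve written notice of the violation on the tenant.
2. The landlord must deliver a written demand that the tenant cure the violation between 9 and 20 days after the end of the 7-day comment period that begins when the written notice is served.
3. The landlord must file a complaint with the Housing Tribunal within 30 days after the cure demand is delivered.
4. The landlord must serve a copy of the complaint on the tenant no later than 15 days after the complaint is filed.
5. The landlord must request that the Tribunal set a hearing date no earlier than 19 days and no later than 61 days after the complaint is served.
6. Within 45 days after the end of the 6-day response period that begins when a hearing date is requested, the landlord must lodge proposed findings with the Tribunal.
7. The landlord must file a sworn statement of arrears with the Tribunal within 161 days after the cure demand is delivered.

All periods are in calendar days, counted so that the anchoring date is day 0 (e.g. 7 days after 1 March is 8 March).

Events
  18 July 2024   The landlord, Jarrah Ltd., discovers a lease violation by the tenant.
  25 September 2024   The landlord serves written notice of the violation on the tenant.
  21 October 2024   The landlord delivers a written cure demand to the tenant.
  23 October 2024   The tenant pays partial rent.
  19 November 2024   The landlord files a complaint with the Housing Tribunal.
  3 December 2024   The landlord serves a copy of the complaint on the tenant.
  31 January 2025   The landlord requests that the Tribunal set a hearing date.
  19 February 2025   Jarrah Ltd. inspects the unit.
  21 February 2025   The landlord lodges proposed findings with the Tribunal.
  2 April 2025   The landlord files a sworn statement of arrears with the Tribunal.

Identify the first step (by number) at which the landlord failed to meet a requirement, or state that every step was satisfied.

Step 1: 70 days after 18 July 2024 (when the violation is discovered) is 26 September 2024; completed 25 September 2024, before the deadline.
Step 2: the window is 9–20 days after 2 October 2024 (end of the 7-day comment period, which began when the written notice is served on 25 September 2024), so 11 October 2024 through 22 October 2024; 21 October 2024 falls inside that range.
Step 3: 30 days after 21 October 2024 (when the cure demand is delivered) is 20 November 2024; completed 19 November 2024, before the deadline.
Step 4: 15 days after 19 November 2024 (when the complaint is filed) is 4 December 2024; 3 December 2024 is within that limit.
Step 5: the window is 19–61 days after 3 December 2024 (when the complaint is served), so 22 December 2024 through 2 February 2025; done 31 January 2025 — within the window.
Step 6: 45 days after 6 February 2025 (end of the 6-day response period, which began when a hearing date is requested on 31 January 2025) is 23 March 2025; completed 21 February 2025, before the deadline.
Step 7: 161 days after 21 October 2024 (when the cure demand is delivered) is 31 March 2025; 2 April 2025 misses that deadline by 2 days.

Step 7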